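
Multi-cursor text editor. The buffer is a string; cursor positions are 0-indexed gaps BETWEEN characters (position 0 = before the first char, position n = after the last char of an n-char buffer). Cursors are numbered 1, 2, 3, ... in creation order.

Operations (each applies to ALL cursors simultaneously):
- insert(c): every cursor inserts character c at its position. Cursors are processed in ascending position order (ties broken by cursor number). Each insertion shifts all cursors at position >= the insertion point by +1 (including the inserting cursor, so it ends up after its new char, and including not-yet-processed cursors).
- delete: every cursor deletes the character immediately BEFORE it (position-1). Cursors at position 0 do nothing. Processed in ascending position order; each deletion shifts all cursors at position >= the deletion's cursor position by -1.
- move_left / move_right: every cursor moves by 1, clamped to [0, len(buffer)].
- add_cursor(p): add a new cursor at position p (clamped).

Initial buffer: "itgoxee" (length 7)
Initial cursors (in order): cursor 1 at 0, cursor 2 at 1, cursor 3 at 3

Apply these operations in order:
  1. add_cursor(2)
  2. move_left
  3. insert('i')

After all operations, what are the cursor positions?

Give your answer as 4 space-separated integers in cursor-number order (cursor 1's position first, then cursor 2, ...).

Answer: 2 2 6 4

Derivation:
After op 1 (add_cursor(2)): buffer="itgoxee" (len 7), cursors c1@0 c2@1 c4@2 c3@3, authorship .......
After op 2 (move_left): buffer="itgoxee" (len 7), cursors c1@0 c2@0 c4@1 c3@2, authorship .......
After op 3 (insert('i')): buffer="iiiitigoxee" (len 11), cursors c1@2 c2@2 c4@4 c3@6, authorship 12.4.3.....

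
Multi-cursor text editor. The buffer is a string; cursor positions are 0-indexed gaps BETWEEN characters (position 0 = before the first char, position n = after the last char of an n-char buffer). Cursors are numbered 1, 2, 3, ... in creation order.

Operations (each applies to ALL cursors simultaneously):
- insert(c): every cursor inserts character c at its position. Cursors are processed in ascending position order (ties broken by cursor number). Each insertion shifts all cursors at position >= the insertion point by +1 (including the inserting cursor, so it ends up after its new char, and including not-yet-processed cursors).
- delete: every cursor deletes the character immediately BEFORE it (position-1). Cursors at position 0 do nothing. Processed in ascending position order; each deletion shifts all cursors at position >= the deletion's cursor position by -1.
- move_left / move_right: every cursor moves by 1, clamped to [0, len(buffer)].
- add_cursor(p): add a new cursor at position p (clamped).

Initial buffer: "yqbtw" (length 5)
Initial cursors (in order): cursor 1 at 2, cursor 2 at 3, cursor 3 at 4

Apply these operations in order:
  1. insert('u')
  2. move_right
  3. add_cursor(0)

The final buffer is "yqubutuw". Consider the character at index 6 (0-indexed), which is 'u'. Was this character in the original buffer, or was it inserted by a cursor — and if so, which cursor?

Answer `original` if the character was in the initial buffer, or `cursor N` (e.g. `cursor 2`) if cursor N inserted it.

Answer: cursor 3

Derivation:
After op 1 (insert('u')): buffer="yqubutuw" (len 8), cursors c1@3 c2@5 c3@7, authorship ..1.2.3.
After op 2 (move_right): buffer="yqubutuw" (len 8), cursors c1@4 c2@6 c3@8, authorship ..1.2.3.
After op 3 (add_cursor(0)): buffer="yqubutuw" (len 8), cursors c4@0 c1@4 c2@6 c3@8, authorship ..1.2.3.
Authorship (.=original, N=cursor N): . . 1 . 2 . 3 .
Index 6: author = 3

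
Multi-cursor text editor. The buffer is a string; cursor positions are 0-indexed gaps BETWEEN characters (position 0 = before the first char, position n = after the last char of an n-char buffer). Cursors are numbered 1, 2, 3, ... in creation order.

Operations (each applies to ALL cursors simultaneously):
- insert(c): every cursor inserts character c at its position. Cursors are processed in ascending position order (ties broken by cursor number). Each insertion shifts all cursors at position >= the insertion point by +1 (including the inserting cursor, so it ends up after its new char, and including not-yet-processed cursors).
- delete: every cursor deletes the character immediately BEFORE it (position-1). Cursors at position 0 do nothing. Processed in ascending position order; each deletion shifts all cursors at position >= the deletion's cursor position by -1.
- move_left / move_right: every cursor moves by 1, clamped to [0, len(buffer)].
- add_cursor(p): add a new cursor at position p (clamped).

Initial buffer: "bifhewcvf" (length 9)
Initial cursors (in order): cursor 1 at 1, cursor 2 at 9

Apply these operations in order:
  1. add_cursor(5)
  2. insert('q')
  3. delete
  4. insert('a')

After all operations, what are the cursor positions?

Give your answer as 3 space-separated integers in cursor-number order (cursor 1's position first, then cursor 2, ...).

Answer: 2 12 7

Derivation:
After op 1 (add_cursor(5)): buffer="bifhewcvf" (len 9), cursors c1@1 c3@5 c2@9, authorship .........
After op 2 (insert('q')): buffer="bqifheqwcvfq" (len 12), cursors c1@2 c3@7 c2@12, authorship .1....3....2
After op 3 (delete): buffer="bifhewcvf" (len 9), cursors c1@1 c3@5 c2@9, authorship .........
After op 4 (insert('a')): buffer="baifheawcvfa" (len 12), cursors c1@2 c3@7 c2@12, authorship .1....3....2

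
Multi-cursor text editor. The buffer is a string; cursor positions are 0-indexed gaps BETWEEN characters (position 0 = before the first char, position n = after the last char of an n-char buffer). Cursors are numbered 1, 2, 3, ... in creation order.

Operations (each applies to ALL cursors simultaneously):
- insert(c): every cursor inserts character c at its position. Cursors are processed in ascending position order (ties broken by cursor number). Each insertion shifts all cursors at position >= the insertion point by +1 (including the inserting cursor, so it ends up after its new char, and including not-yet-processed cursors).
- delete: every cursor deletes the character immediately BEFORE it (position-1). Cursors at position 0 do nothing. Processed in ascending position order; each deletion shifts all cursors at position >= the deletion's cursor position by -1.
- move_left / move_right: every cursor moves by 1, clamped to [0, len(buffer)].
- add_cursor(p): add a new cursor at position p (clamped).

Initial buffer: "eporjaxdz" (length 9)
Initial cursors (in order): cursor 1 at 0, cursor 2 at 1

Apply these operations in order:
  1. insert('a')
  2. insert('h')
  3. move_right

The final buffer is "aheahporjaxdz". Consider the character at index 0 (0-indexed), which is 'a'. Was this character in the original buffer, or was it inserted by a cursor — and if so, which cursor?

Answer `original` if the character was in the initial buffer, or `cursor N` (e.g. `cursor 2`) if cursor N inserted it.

After op 1 (insert('a')): buffer="aeaporjaxdz" (len 11), cursors c1@1 c2@3, authorship 1.2........
After op 2 (insert('h')): buffer="aheahporjaxdz" (len 13), cursors c1@2 c2@5, authorship 11.22........
After op 3 (move_right): buffer="aheahporjaxdz" (len 13), cursors c1@3 c2@6, authorship 11.22........
Authorship (.=original, N=cursor N): 1 1 . 2 2 . . . . . . . .
Index 0: author = 1

Answer: cursor 1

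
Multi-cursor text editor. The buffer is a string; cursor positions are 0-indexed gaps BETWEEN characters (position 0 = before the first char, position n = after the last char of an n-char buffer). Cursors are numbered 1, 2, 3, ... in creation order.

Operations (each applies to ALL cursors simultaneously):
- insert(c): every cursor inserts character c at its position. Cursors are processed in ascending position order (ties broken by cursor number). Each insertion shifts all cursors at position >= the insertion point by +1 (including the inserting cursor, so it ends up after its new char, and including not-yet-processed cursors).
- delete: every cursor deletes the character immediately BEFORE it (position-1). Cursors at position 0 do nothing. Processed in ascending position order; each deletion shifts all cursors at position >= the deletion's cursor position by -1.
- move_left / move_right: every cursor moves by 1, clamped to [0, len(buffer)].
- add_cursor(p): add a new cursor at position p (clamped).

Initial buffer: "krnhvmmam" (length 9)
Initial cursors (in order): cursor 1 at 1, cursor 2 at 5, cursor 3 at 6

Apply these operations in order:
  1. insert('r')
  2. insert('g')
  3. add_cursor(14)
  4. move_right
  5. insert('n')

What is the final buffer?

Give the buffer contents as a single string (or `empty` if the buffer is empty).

After op 1 (insert('r')): buffer="krrnhvrmrmam" (len 12), cursors c1@2 c2@7 c3@9, authorship .1....2.3...
After op 2 (insert('g')): buffer="krgrnhvrgmrgmam" (len 15), cursors c1@3 c2@9 c3@12, authorship .11....22.33...
After op 3 (add_cursor(14)): buffer="krgrnhvrgmrgmam" (len 15), cursors c1@3 c2@9 c3@12 c4@14, authorship .11....22.33...
After op 4 (move_right): buffer="krgrnhvrgmrgmam" (len 15), cursors c1@4 c2@10 c3@13 c4@15, authorship .11....22.33...
After op 5 (insert('n')): buffer="krgrnnhvrgmnrgmnamn" (len 19), cursors c1@5 c2@12 c3@16 c4@19, authorship .11.1...22.233.3..4

Answer: krgrnnhvrgmnrgmnamn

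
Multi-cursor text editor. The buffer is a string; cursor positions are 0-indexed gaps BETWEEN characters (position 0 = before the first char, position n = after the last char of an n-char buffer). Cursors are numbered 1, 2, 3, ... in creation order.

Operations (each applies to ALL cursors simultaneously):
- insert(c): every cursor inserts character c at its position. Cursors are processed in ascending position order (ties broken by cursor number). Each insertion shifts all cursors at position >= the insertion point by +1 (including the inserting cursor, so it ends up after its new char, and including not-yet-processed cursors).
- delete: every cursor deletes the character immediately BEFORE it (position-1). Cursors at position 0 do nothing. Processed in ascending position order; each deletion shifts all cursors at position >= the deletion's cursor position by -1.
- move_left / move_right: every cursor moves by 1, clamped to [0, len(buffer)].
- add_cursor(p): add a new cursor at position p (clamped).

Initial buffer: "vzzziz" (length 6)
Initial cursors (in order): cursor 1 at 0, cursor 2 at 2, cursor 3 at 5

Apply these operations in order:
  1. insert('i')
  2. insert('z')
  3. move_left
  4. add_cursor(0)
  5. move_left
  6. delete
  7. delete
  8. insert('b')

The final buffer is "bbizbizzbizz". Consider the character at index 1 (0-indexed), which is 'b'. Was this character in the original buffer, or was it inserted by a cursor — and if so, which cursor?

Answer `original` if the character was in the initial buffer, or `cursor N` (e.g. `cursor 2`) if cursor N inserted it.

Answer: cursor 4

Derivation:
After op 1 (insert('i')): buffer="ivzizziiz" (len 9), cursors c1@1 c2@4 c3@8, authorship 1..2...3.
After op 2 (insert('z')): buffer="izvzizzziizz" (len 12), cursors c1@2 c2@6 c3@11, authorship 11..22...33.
After op 3 (move_left): buffer="izvzizzziizz" (len 12), cursors c1@1 c2@5 c3@10, authorship 11..22...33.
After op 4 (add_cursor(0)): buffer="izvzizzziizz" (len 12), cursors c4@0 c1@1 c2@5 c3@10, authorship 11..22...33.
After op 5 (move_left): buffer="izvzizzziizz" (len 12), cursors c1@0 c4@0 c2@4 c3@9, authorship 11..22...33.
After op 6 (delete): buffer="izvizzzizz" (len 10), cursors c1@0 c4@0 c2@3 c3@7, authorship 11.22..33.
After op 7 (delete): buffer="izizzizz" (len 8), cursors c1@0 c4@0 c2@2 c3@5, authorship 1122.33.
After op 8 (insert('b')): buffer="bbizbizzbizz" (len 12), cursors c1@2 c4@2 c2@5 c3@9, authorship 1411222.333.
Authorship (.=original, N=cursor N): 1 4 1 1 2 2 2 . 3 3 3 .
Index 1: author = 4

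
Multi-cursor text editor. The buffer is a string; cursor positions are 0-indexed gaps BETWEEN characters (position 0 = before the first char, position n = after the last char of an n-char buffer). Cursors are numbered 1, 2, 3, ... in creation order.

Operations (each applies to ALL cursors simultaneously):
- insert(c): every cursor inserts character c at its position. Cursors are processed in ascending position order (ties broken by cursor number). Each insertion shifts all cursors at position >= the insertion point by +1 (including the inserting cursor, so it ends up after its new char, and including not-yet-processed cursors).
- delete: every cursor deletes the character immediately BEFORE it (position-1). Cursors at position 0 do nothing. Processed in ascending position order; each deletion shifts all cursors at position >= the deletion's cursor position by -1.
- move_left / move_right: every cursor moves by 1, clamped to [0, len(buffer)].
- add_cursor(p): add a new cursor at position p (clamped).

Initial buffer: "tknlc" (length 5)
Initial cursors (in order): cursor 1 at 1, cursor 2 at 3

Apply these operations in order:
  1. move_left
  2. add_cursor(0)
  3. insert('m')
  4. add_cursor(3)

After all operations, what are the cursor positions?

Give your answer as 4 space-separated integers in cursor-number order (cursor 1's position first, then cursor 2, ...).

Answer: 2 5 2 3

Derivation:
After op 1 (move_left): buffer="tknlc" (len 5), cursors c1@0 c2@2, authorship .....
After op 2 (add_cursor(0)): buffer="tknlc" (len 5), cursors c1@0 c3@0 c2@2, authorship .....
After op 3 (insert('m')): buffer="mmtkmnlc" (len 8), cursors c1@2 c3@2 c2@5, authorship 13..2...
After op 4 (add_cursor(3)): buffer="mmtkmnlc" (len 8), cursors c1@2 c3@2 c4@3 c2@5, authorship 13..2...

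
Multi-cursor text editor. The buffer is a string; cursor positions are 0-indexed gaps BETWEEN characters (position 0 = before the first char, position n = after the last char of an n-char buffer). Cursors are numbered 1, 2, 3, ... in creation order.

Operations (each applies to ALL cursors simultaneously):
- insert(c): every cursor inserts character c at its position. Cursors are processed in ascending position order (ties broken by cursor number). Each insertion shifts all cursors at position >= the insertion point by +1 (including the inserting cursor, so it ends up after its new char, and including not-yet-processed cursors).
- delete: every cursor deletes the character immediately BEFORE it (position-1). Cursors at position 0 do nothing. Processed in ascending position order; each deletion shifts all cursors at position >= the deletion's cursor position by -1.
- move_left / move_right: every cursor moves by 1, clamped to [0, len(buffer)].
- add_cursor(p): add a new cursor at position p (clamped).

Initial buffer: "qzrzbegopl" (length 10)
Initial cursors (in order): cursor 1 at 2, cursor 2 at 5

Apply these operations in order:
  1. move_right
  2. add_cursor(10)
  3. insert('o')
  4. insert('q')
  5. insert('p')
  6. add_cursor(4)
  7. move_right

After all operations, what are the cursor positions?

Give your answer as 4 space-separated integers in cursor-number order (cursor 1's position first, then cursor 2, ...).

After op 1 (move_right): buffer="qzrzbegopl" (len 10), cursors c1@3 c2@6, authorship ..........
After op 2 (add_cursor(10)): buffer="qzrzbegopl" (len 10), cursors c1@3 c2@6 c3@10, authorship ..........
After op 3 (insert('o')): buffer="qzrozbeogoplo" (len 13), cursors c1@4 c2@8 c3@13, authorship ...1...2....3
After op 4 (insert('q')): buffer="qzroqzbeoqgoploq" (len 16), cursors c1@5 c2@10 c3@16, authorship ...11...22....33
After op 5 (insert('p')): buffer="qzroqpzbeoqpgoploqp" (len 19), cursors c1@6 c2@12 c3@19, authorship ...111...222....333
After op 6 (add_cursor(4)): buffer="qzroqpzbeoqpgoploqp" (len 19), cursors c4@4 c1@6 c2@12 c3@19, authorship ...111...222....333
After op 7 (move_right): buffer="qzroqpzbeoqpgoploqp" (len 19), cursors c4@5 c1@7 c2@13 c3@19, authorship ...111...222....333

Answer: 7 13 19 5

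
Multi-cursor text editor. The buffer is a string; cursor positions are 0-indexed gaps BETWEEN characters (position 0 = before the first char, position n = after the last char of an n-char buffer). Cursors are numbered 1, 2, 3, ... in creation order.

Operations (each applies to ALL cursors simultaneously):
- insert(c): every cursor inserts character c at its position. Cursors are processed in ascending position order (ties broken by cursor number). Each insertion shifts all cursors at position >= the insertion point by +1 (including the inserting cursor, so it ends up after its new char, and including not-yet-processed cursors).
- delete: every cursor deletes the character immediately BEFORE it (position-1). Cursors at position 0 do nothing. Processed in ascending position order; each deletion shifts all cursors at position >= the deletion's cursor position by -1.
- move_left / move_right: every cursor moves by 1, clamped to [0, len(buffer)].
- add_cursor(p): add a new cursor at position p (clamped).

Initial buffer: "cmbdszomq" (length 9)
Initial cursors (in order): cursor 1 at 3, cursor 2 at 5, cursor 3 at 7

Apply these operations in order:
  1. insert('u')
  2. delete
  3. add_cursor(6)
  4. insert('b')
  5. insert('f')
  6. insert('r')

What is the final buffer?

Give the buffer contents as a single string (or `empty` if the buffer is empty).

After op 1 (insert('u')): buffer="cmbudsuzoumq" (len 12), cursors c1@4 c2@7 c3@10, authorship ...1..2..3..
After op 2 (delete): buffer="cmbdszomq" (len 9), cursors c1@3 c2@5 c3@7, authorship .........
After op 3 (add_cursor(6)): buffer="cmbdszomq" (len 9), cursors c1@3 c2@5 c4@6 c3@7, authorship .........
After op 4 (insert('b')): buffer="cmbbdsbzbobmq" (len 13), cursors c1@4 c2@7 c4@9 c3@11, authorship ...1..2.4.3..
After op 5 (insert('f')): buffer="cmbbfdsbfzbfobfmq" (len 17), cursors c1@5 c2@9 c4@12 c3@15, authorship ...11..22.44.33..
After op 6 (insert('r')): buffer="cmbbfrdsbfrzbfrobfrmq" (len 21), cursors c1@6 c2@11 c4@15 c3@19, authorship ...111..222.444.333..

Answer: cmbbfrdsbfrzbfrobfrmq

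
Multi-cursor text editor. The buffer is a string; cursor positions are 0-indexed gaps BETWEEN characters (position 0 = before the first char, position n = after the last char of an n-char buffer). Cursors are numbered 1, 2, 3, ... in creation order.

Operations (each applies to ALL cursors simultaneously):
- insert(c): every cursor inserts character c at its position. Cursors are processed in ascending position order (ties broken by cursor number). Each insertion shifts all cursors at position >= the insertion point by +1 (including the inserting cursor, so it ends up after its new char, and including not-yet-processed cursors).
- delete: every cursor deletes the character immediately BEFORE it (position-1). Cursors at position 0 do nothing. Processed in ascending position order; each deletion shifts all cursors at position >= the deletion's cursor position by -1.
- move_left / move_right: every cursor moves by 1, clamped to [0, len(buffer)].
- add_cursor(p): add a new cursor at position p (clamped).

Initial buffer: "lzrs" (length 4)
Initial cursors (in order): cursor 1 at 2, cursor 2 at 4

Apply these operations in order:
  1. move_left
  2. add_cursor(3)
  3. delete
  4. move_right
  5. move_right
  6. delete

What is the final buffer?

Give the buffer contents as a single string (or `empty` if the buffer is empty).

After op 1 (move_left): buffer="lzrs" (len 4), cursors c1@1 c2@3, authorship ....
After op 2 (add_cursor(3)): buffer="lzrs" (len 4), cursors c1@1 c2@3 c3@3, authorship ....
After op 3 (delete): buffer="s" (len 1), cursors c1@0 c2@0 c3@0, authorship .
After op 4 (move_right): buffer="s" (len 1), cursors c1@1 c2@1 c3@1, authorship .
After op 5 (move_right): buffer="s" (len 1), cursors c1@1 c2@1 c3@1, authorship .
After op 6 (delete): buffer="" (len 0), cursors c1@0 c2@0 c3@0, authorship 

Answer: empty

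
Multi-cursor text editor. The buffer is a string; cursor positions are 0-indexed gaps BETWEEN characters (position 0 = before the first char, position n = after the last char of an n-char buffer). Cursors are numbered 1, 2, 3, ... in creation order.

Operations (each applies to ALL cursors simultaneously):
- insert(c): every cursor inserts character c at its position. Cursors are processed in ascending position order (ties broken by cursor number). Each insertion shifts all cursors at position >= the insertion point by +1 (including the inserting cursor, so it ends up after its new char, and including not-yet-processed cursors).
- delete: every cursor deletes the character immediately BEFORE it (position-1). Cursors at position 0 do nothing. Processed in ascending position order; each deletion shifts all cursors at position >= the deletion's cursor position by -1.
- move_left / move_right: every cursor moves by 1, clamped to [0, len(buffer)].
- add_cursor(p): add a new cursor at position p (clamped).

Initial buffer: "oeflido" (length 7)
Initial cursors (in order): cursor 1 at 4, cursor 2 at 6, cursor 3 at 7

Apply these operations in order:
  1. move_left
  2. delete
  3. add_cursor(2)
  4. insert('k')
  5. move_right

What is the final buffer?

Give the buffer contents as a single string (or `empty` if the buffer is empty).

Answer: oekklkko

Derivation:
After op 1 (move_left): buffer="oeflido" (len 7), cursors c1@3 c2@5 c3@6, authorship .......
After op 2 (delete): buffer="oelo" (len 4), cursors c1@2 c2@3 c3@3, authorship ....
After op 3 (add_cursor(2)): buffer="oelo" (len 4), cursors c1@2 c4@2 c2@3 c3@3, authorship ....
After op 4 (insert('k')): buffer="oekklkko" (len 8), cursors c1@4 c4@4 c2@7 c3@7, authorship ..14.23.
After op 5 (move_right): buffer="oekklkko" (len 8), cursors c1@5 c4@5 c2@8 c3@8, authorship ..14.23.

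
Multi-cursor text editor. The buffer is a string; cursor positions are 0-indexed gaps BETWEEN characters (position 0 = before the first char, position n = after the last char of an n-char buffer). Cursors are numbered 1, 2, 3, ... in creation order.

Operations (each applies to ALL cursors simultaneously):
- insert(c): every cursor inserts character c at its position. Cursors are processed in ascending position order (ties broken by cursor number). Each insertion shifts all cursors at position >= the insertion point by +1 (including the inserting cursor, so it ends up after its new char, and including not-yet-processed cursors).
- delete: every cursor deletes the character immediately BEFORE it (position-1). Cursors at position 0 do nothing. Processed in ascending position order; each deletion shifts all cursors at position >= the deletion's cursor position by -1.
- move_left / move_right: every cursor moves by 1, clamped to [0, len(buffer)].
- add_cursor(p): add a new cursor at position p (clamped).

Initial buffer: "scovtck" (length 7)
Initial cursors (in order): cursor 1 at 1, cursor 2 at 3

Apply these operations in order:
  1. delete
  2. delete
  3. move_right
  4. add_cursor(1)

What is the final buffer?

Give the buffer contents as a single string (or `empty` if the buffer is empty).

Answer: vtck

Derivation:
After op 1 (delete): buffer="cvtck" (len 5), cursors c1@0 c2@1, authorship .....
After op 2 (delete): buffer="vtck" (len 4), cursors c1@0 c2@0, authorship ....
After op 3 (move_right): buffer="vtck" (len 4), cursors c1@1 c2@1, authorship ....
After op 4 (add_cursor(1)): buffer="vtck" (len 4), cursors c1@1 c2@1 c3@1, authorship ....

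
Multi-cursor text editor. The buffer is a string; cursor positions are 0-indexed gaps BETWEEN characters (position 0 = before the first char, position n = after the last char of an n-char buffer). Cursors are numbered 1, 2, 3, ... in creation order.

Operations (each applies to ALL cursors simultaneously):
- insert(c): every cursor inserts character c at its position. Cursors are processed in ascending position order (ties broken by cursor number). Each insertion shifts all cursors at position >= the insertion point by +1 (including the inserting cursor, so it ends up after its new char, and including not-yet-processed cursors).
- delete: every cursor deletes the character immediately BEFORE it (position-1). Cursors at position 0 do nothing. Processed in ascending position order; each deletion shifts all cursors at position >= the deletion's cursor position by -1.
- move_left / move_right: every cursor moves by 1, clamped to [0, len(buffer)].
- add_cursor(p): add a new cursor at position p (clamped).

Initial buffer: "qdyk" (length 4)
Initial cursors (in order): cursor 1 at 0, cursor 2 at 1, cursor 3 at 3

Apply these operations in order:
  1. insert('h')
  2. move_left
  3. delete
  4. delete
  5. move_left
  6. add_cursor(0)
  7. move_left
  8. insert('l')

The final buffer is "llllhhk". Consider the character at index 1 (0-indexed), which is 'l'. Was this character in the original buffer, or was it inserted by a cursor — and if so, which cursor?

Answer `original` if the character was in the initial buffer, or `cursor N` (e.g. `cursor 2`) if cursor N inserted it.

After op 1 (insert('h')): buffer="hqhdyhk" (len 7), cursors c1@1 c2@3 c3@6, authorship 1.2..3.
After op 2 (move_left): buffer="hqhdyhk" (len 7), cursors c1@0 c2@2 c3@5, authorship 1.2..3.
After op 3 (delete): buffer="hhdhk" (len 5), cursors c1@0 c2@1 c3@3, authorship 12.3.
After op 4 (delete): buffer="hhk" (len 3), cursors c1@0 c2@0 c3@1, authorship 23.
After op 5 (move_left): buffer="hhk" (len 3), cursors c1@0 c2@0 c3@0, authorship 23.
After op 6 (add_cursor(0)): buffer="hhk" (len 3), cursors c1@0 c2@0 c3@0 c4@0, authorship 23.
After op 7 (move_left): buffer="hhk" (len 3), cursors c1@0 c2@0 c3@0 c4@0, authorship 23.
After op 8 (insert('l')): buffer="llllhhk" (len 7), cursors c1@4 c2@4 c3@4 c4@4, authorship 123423.
Authorship (.=original, N=cursor N): 1 2 3 4 2 3 .
Index 1: author = 2

Answer: cursor 2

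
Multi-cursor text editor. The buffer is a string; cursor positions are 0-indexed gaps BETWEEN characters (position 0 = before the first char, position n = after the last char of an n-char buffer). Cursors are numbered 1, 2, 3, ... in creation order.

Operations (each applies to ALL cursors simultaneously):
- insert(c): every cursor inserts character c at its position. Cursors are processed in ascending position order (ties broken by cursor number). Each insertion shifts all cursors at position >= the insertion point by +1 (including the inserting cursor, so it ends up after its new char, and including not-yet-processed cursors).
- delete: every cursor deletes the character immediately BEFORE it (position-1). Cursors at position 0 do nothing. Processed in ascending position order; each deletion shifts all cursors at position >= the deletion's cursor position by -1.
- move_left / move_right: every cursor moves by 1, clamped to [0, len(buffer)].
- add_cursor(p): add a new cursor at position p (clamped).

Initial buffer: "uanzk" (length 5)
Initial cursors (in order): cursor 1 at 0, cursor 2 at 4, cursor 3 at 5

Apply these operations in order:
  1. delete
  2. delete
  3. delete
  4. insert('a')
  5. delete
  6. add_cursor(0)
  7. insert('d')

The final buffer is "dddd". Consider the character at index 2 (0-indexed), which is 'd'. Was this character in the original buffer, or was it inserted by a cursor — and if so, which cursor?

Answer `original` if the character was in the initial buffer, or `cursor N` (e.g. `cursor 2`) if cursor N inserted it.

After op 1 (delete): buffer="uan" (len 3), cursors c1@0 c2@3 c3@3, authorship ...
After op 2 (delete): buffer="u" (len 1), cursors c1@0 c2@1 c3@1, authorship .
After op 3 (delete): buffer="" (len 0), cursors c1@0 c2@0 c3@0, authorship 
After op 4 (insert('a')): buffer="aaa" (len 3), cursors c1@3 c2@3 c3@3, authorship 123
After op 5 (delete): buffer="" (len 0), cursors c1@0 c2@0 c3@0, authorship 
After op 6 (add_cursor(0)): buffer="" (len 0), cursors c1@0 c2@0 c3@0 c4@0, authorship 
After op 7 (insert('d')): buffer="dddd" (len 4), cursors c1@4 c2@4 c3@4 c4@4, authorship 1234
Authorship (.=original, N=cursor N): 1 2 3 4
Index 2: author = 3

Answer: cursor 3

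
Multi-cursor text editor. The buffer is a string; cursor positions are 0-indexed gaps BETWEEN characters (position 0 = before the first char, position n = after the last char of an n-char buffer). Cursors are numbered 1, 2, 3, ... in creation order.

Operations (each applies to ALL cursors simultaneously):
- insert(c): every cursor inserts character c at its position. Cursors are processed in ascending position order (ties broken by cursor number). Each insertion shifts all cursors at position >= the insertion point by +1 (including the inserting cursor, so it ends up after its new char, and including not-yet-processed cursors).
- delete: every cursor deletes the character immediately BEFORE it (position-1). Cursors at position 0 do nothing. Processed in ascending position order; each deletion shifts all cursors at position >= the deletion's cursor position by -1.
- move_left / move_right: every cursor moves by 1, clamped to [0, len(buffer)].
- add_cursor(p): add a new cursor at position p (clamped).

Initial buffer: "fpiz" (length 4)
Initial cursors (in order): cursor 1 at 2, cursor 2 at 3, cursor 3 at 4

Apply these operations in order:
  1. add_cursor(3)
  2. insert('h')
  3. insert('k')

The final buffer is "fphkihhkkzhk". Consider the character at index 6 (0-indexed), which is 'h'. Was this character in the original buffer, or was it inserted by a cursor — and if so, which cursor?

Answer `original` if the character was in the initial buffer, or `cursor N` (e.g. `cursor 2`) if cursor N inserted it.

After op 1 (add_cursor(3)): buffer="fpiz" (len 4), cursors c1@2 c2@3 c4@3 c3@4, authorship ....
After op 2 (insert('h')): buffer="fphihhzh" (len 8), cursors c1@3 c2@6 c4@6 c3@8, authorship ..1.24.3
After op 3 (insert('k')): buffer="fphkihhkkzhk" (len 12), cursors c1@4 c2@9 c4@9 c3@12, authorship ..11.2424.33
Authorship (.=original, N=cursor N): . . 1 1 . 2 4 2 4 . 3 3
Index 6: author = 4

Answer: cursor 4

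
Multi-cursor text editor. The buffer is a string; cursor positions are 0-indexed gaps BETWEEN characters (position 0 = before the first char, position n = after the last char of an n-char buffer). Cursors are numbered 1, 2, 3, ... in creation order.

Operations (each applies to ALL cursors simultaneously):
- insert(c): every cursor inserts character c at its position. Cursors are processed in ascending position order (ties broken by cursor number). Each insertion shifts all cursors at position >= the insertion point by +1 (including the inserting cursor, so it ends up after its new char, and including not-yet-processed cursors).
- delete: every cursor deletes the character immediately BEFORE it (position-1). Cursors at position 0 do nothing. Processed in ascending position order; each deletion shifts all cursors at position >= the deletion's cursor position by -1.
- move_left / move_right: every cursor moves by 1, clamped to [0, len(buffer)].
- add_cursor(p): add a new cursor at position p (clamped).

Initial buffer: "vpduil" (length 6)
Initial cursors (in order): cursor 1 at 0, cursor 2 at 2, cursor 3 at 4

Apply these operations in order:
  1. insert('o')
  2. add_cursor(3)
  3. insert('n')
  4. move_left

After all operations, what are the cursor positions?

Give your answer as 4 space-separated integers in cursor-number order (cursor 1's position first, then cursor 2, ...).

After op 1 (insert('o')): buffer="ovpoduoil" (len 9), cursors c1@1 c2@4 c3@7, authorship 1..2..3..
After op 2 (add_cursor(3)): buffer="ovpoduoil" (len 9), cursors c1@1 c4@3 c2@4 c3@7, authorship 1..2..3..
After op 3 (insert('n')): buffer="onvpnonduonil" (len 13), cursors c1@2 c4@5 c2@7 c3@11, authorship 11..422..33..
After op 4 (move_left): buffer="onvpnonduonil" (len 13), cursors c1@1 c4@4 c2@6 c3@10, authorship 11..422..33..

Answer: 1 6 10 4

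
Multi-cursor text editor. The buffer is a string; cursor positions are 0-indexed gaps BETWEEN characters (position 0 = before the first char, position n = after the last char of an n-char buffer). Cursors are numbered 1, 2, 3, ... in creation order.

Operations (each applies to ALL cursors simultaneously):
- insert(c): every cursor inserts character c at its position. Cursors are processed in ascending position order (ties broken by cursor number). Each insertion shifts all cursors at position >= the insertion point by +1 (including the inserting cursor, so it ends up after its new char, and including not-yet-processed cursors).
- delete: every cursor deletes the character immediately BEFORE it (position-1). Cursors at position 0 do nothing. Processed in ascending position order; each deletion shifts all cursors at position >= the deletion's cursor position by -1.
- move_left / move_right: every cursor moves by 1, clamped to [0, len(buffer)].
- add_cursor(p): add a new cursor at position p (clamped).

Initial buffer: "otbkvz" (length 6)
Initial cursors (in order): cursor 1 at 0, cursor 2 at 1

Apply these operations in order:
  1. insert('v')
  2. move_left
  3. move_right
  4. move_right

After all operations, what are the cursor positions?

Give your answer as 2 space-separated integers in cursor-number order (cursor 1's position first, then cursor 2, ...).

After op 1 (insert('v')): buffer="vovtbkvz" (len 8), cursors c1@1 c2@3, authorship 1.2.....
After op 2 (move_left): buffer="vovtbkvz" (len 8), cursors c1@0 c2@2, authorship 1.2.....
After op 3 (move_right): buffer="vovtbkvz" (len 8), cursors c1@1 c2@3, authorship 1.2.....
After op 4 (move_right): buffer="vovtbkvz" (len 8), cursors c1@2 c2@4, authorship 1.2.....

Answer: 2 4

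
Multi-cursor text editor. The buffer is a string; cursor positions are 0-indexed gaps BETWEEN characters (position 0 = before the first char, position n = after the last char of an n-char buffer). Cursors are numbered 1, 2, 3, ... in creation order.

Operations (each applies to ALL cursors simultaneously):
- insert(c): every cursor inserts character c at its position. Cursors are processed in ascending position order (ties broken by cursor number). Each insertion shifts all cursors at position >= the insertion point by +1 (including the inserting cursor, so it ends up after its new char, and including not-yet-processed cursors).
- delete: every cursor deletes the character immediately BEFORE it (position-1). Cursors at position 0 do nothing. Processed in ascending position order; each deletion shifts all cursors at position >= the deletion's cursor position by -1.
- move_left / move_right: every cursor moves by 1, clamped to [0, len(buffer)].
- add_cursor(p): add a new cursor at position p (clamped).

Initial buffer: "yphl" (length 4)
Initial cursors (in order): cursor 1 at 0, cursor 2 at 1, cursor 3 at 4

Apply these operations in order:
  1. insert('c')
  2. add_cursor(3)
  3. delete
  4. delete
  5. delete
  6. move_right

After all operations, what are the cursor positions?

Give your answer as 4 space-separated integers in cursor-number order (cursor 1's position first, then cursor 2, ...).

Answer: 1 1 1 1

Derivation:
After op 1 (insert('c')): buffer="cycphlc" (len 7), cursors c1@1 c2@3 c3@7, authorship 1.2...3
After op 2 (add_cursor(3)): buffer="cycphlc" (len 7), cursors c1@1 c2@3 c4@3 c3@7, authorship 1.2...3
After op 3 (delete): buffer="phl" (len 3), cursors c1@0 c2@0 c4@0 c3@3, authorship ...
After op 4 (delete): buffer="ph" (len 2), cursors c1@0 c2@0 c4@0 c3@2, authorship ..
After op 5 (delete): buffer="p" (len 1), cursors c1@0 c2@0 c4@0 c3@1, authorship .
After op 6 (move_right): buffer="p" (len 1), cursors c1@1 c2@1 c3@1 c4@1, authorship .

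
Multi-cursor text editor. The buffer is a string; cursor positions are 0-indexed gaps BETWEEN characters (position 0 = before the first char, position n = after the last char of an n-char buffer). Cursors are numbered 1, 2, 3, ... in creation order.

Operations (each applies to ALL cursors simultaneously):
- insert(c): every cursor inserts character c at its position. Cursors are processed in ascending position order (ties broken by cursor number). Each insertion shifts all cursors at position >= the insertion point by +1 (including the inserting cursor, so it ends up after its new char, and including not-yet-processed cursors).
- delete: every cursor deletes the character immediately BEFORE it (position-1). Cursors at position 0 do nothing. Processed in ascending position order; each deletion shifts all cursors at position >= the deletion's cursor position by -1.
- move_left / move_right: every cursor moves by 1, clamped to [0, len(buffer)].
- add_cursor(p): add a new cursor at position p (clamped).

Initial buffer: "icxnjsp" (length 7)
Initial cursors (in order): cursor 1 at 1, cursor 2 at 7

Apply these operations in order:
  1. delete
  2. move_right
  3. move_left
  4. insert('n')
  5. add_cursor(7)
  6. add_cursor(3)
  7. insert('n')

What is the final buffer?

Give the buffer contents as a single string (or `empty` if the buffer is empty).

Answer: nncxnnjnnsn

Derivation:
After op 1 (delete): buffer="cxnjs" (len 5), cursors c1@0 c2@5, authorship .....
After op 2 (move_right): buffer="cxnjs" (len 5), cursors c1@1 c2@5, authorship .....
After op 3 (move_left): buffer="cxnjs" (len 5), cursors c1@0 c2@4, authorship .....
After op 4 (insert('n')): buffer="ncxnjns" (len 7), cursors c1@1 c2@6, authorship 1....2.
After op 5 (add_cursor(7)): buffer="ncxnjns" (len 7), cursors c1@1 c2@6 c3@7, authorship 1....2.
After op 6 (add_cursor(3)): buffer="ncxnjns" (len 7), cursors c1@1 c4@3 c2@6 c3@7, authorship 1....2.
After op 7 (insert('n')): buffer="nncxnnjnnsn" (len 11), cursors c1@2 c4@5 c2@9 c3@11, authorship 11..4..22.3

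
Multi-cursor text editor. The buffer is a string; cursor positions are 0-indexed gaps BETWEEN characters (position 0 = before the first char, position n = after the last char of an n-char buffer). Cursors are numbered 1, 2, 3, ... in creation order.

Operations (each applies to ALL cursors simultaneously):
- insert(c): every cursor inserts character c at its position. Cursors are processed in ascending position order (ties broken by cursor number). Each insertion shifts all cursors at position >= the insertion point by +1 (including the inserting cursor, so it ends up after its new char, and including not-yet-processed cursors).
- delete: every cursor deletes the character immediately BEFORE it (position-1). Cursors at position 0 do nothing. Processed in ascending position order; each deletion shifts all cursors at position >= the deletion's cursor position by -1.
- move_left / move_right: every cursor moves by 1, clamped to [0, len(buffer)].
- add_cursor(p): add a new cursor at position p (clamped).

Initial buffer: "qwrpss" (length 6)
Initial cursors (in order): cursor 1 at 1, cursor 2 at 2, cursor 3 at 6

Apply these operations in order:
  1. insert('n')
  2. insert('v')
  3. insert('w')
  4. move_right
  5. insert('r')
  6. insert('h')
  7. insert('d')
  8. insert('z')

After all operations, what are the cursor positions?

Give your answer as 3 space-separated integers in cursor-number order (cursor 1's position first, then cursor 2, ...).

Answer: 9 17 27

Derivation:
After op 1 (insert('n')): buffer="qnwnrpssn" (len 9), cursors c1@2 c2@4 c3@9, authorship .1.2....3
After op 2 (insert('v')): buffer="qnvwnvrpssnv" (len 12), cursors c1@3 c2@6 c3@12, authorship .11.22....33
After op 3 (insert('w')): buffer="qnvwwnvwrpssnvw" (len 15), cursors c1@4 c2@8 c3@15, authorship .111.222....333
After op 4 (move_right): buffer="qnvwwnvwrpssnvw" (len 15), cursors c1@5 c2@9 c3@15, authorship .111.222....333
After op 5 (insert('r')): buffer="qnvwwrnvwrrpssnvwr" (len 18), cursors c1@6 c2@11 c3@18, authorship .111.1222.2...3333
After op 6 (insert('h')): buffer="qnvwwrhnvwrrhpssnvwrh" (len 21), cursors c1@7 c2@13 c3@21, authorship .111.11222.22...33333
After op 7 (insert('d')): buffer="qnvwwrhdnvwrrhdpssnvwrhd" (len 24), cursors c1@8 c2@15 c3@24, authorship .111.111222.222...333333
After op 8 (insert('z')): buffer="qnvwwrhdznvwrrhdzpssnvwrhdz" (len 27), cursors c1@9 c2@17 c3@27, authorship .111.1111222.2222...3333333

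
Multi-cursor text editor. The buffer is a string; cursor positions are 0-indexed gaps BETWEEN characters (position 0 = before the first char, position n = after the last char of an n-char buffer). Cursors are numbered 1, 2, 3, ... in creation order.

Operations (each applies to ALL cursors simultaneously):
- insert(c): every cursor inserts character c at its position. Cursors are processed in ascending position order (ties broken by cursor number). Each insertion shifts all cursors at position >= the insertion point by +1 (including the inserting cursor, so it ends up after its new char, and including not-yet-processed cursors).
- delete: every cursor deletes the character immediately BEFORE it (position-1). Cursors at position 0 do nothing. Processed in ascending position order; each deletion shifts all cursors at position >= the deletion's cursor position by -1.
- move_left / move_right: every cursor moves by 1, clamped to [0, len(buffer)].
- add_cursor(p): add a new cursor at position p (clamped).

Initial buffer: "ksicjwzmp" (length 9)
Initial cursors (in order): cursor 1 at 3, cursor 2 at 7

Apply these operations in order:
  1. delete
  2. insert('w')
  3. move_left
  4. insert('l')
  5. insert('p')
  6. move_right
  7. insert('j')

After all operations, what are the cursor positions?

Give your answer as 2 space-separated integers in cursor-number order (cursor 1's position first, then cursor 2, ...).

Answer: 6 13

Derivation:
After op 1 (delete): buffer="kscjwmp" (len 7), cursors c1@2 c2@5, authorship .......
After op 2 (insert('w')): buffer="kswcjwwmp" (len 9), cursors c1@3 c2@7, authorship ..1...2..
After op 3 (move_left): buffer="kswcjwwmp" (len 9), cursors c1@2 c2@6, authorship ..1...2..
After op 4 (insert('l')): buffer="kslwcjwlwmp" (len 11), cursors c1@3 c2@8, authorship ..11...22..
After op 5 (insert('p')): buffer="kslpwcjwlpwmp" (len 13), cursors c1@4 c2@10, authorship ..111...222..
After op 6 (move_right): buffer="kslpwcjwlpwmp" (len 13), cursors c1@5 c2@11, authorship ..111...222..
After op 7 (insert('j')): buffer="kslpwjcjwlpwjmp" (len 15), cursors c1@6 c2@13, authorship ..1111...2222..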